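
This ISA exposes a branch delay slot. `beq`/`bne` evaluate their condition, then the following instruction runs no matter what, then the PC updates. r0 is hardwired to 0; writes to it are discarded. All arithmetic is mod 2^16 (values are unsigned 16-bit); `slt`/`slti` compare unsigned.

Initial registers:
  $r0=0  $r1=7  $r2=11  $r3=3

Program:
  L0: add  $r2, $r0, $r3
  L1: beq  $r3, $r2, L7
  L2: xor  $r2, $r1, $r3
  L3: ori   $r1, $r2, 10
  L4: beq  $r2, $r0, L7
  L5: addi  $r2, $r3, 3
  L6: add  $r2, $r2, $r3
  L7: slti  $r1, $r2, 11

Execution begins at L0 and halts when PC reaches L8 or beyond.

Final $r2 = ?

#0 add  $r2, $r0, $r3 ; 0/7/3/3
#1 beq  $r3, $r2, L7 ; 0/7/3/3 ; →target
#2 xor  $r2, $r1, $r3 ; 0/7/4/3
#7 slti  $r1, $r2, 11 ; 0/1/4/3

4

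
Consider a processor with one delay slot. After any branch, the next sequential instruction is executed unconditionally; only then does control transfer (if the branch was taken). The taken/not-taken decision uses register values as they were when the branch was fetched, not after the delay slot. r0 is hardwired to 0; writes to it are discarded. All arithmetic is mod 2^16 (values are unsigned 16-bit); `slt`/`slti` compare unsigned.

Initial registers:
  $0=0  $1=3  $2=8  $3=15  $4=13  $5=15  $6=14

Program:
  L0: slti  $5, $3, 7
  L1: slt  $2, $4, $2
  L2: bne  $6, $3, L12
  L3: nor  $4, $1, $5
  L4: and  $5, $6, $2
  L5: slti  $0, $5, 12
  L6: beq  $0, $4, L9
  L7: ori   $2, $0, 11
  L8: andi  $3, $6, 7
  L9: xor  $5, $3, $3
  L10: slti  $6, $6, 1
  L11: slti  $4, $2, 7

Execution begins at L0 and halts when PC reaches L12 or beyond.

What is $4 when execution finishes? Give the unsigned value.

  step pc=0: slti  $5, $3, 7  regs=(0,3,8,15,13,0,14)
  step pc=1: slt  $2, $4, $2  regs=(0,3,0,15,13,0,14)
  step pc=2: bne  $6, $3, L12  cond=T  regs=(0,3,0,15,13,0,14)
  step pc=3: nor  $4, $1, $5  regs=(0,3,0,15,65532,0,14)

65532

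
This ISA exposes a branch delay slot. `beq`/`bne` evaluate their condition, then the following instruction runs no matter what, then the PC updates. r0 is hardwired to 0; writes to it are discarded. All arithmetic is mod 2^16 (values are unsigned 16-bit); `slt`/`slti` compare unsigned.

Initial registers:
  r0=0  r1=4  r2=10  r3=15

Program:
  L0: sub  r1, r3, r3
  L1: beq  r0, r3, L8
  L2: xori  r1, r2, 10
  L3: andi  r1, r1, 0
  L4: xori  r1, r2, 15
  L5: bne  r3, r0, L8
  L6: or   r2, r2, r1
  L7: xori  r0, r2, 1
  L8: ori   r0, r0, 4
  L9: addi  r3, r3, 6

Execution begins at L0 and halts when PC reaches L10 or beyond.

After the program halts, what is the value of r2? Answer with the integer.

15

#0 sub  r1, r3, r3 ; 0/0/10/15
#1 beq  r0, r3, L8 ; 0/0/10/15 ; →fallthru
#2 xori  r1, r2, 10 ; 0/0/10/15
#3 andi  r1, r1, 0 ; 0/0/10/15
#4 xori  r1, r2, 15 ; 0/5/10/15
#5 bne  r3, r0, L8 ; 0/5/10/15 ; →target
#6 or   r2, r2, r1 ; 0/5/15/15
#8 ori   r0, r0, 4 ; 0/5/15/15
#9 addi  r3, r3, 6 ; 0/5/15/21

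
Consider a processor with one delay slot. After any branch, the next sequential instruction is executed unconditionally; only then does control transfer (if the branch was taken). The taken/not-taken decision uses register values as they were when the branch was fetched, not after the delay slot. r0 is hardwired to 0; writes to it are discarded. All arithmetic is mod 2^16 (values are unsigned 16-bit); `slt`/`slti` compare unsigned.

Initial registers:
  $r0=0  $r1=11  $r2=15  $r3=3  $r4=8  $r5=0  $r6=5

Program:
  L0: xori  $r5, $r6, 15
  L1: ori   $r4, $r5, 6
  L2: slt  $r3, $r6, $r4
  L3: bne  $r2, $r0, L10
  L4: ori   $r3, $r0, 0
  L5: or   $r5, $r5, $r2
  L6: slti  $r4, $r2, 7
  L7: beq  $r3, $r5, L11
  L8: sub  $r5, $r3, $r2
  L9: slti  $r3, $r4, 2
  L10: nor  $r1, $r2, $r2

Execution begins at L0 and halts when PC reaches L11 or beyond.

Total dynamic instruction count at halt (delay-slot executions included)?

6

PC=0  xori  $r5, $r6, 15     | $r0=0 $r1=11 $r2=15 $r3=3 $r4=8 $r5=10 $r6=5
PC=1  ori   $r4, $r5, 6      | $r0=0 $r1=11 $r2=15 $r3=3 $r4=14 $r5=10 $r6=5
PC=2  slt  $r3, $r6, $r4     | $r0=0 $r1=11 $r2=15 $r3=1 $r4=14 $r5=10 $r6=5
PC=3  bne  $r2, $r0, L10     | $r0=0 $r1=11 $r2=15 $r3=1 $r4=14 $r5=10 $r6=5  [TAKEN]
PC=4  ori   $r3, $r0, 0      | $r0=0 $r1=11 $r2=15 $r3=0 $r4=14 $r5=10 $r6=5
PC=10 nor  $r1, $r2, $r2     | $r0=0 $r1=65520 $r2=15 $r3=0 $r4=14 $r5=10 $r6=5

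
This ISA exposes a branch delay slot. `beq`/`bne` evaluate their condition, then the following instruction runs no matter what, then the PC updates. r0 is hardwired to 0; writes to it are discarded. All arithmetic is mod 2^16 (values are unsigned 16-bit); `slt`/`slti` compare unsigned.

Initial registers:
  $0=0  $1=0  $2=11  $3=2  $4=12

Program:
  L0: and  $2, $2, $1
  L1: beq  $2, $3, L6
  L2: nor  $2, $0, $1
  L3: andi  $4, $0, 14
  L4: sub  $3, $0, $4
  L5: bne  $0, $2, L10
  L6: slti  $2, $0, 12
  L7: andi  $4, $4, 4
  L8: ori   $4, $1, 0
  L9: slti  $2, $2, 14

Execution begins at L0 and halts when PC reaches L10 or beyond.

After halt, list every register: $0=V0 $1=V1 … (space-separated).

#0 and  $2, $2, $1 ; 0/0/0/2/12
#1 beq  $2, $3, L6 ; 0/0/0/2/12 ; →fallthru
#2 nor  $2, $0, $1 ; 0/0/65535/2/12
#3 andi  $4, $0, 14 ; 0/0/65535/2/0
#4 sub  $3, $0, $4 ; 0/0/65535/0/0
#5 bne  $0, $2, L10 ; 0/0/65535/0/0 ; →target
#6 slti  $2, $0, 12 ; 0/0/1/0/0

$0=0 $1=0 $2=1 $3=0 $4=0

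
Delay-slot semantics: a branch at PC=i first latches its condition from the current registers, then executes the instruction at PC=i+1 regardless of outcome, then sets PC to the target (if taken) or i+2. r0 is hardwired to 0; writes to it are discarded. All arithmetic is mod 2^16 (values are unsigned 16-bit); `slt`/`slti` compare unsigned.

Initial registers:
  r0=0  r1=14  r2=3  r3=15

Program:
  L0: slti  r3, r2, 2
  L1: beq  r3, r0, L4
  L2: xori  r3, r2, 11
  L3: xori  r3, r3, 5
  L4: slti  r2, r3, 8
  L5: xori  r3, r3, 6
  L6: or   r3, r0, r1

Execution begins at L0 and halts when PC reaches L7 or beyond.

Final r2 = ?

  step pc=0: slti  r3, r2, 2  regs=(0,14,3,0)
  step pc=1: beq  r3, r0, L4  cond=T  regs=(0,14,3,0)
  step pc=2: xori  r3, r2, 11  regs=(0,14,3,8)
  step pc=4: slti  r2, r3, 8  regs=(0,14,0,8)
  step pc=5: xori  r3, r3, 6  regs=(0,14,0,14)
  step pc=6: or   r3, r0, r1  regs=(0,14,0,14)

0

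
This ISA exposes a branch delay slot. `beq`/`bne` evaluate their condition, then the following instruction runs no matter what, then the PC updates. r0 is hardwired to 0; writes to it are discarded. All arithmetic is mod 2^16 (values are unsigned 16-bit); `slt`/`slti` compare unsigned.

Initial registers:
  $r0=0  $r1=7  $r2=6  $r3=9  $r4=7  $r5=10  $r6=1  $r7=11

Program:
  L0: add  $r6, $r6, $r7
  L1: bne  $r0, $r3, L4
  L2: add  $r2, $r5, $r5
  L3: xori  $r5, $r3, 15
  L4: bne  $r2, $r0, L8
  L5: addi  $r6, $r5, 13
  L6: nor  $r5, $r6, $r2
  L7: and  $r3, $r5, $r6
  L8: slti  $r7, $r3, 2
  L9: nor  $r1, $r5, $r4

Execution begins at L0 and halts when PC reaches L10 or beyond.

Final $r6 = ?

23

#0 add  $r6, $r6, $r7 ; 0/7/6/9/7/10/12/11
#1 bne  $r0, $r3, L4 ; 0/7/6/9/7/10/12/11 ; →target
#2 add  $r2, $r5, $r5 ; 0/7/20/9/7/10/12/11
#4 bne  $r2, $r0, L8 ; 0/7/20/9/7/10/12/11 ; →target
#5 addi  $r6, $r5, 13 ; 0/7/20/9/7/10/23/11
#8 slti  $r7, $r3, 2 ; 0/7/20/9/7/10/23/0
#9 nor  $r1, $r5, $r4 ; 0/65520/20/9/7/10/23/0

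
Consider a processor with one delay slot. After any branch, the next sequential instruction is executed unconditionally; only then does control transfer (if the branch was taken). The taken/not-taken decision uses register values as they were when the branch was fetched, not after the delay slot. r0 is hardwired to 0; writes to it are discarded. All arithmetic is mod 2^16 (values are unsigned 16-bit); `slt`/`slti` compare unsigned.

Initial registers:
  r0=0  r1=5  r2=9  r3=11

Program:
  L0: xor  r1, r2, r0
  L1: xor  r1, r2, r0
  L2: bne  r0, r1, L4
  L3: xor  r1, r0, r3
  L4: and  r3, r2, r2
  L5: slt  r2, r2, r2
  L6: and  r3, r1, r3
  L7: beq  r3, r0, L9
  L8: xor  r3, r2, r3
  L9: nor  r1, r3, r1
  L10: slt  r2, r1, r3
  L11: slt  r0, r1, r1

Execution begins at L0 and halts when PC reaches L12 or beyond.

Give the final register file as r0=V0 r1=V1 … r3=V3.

r0=0 r1=65524 r2=0 r3=9

#0 xor  r1, r2, r0 ; 0/9/9/11
#1 xor  r1, r2, r0 ; 0/9/9/11
#2 bne  r0, r1, L4 ; 0/9/9/11 ; →target
#3 xor  r1, r0, r3 ; 0/11/9/11
#4 and  r3, r2, r2 ; 0/11/9/9
#5 slt  r2, r2, r2 ; 0/11/0/9
#6 and  r3, r1, r3 ; 0/11/0/9
#7 beq  r3, r0, L9 ; 0/11/0/9 ; →fallthru
#8 xor  r3, r2, r3 ; 0/11/0/9
#9 nor  r1, r3, r1 ; 0/65524/0/9
#10 slt  r2, r1, r3 ; 0/65524/0/9
#11 slt  r0, r1, r1 ; 0/65524/0/9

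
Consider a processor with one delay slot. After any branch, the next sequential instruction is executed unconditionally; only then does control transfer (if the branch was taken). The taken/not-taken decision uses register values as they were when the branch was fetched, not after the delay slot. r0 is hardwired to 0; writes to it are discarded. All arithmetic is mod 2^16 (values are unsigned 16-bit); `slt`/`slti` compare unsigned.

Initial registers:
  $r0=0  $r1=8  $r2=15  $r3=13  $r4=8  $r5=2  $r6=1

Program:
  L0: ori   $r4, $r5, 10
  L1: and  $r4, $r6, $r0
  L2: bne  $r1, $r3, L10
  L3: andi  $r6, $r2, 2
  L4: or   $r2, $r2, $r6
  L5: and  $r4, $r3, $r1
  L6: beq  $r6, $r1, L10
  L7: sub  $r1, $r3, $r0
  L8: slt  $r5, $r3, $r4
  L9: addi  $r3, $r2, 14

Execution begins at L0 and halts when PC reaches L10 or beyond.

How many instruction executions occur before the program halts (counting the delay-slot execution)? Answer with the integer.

4

[0] ori   $r4, $r5, 10  →  {$r0:0, $r1:8, $r2:15, $r3:13, $r4:10, $r5:2, $r6:1}
[1] and  $r4, $r6, $r0  →  {$r0:0, $r1:8, $r2:15, $r3:13, $r4:0, $r5:2, $r6:1}
[2] bne  $r1, $r3, L10  →  {$r0:0, $r1:8, $r2:15, $r3:13, $r4:0, $r5:2, $r6:1}  ⟨branch taken⟩
[3] andi  $r6, $r2, 2  →  {$r0:0, $r1:8, $r2:15, $r3:13, $r4:0, $r5:2, $r6:2}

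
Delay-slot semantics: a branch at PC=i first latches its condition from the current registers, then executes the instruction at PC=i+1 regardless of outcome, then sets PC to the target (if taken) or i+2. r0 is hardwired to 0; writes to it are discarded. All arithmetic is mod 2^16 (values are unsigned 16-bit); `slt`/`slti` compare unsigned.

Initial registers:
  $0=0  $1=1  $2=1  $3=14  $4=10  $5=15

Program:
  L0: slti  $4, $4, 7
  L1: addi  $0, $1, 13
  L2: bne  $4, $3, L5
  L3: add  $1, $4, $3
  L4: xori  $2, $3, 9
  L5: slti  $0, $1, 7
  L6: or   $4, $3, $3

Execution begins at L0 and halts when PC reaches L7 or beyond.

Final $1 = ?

[0] slti  $4, $4, 7  →  {$0:0, $1:1, $2:1, $3:14, $4:0, $5:15}
[1] addi  $0, $1, 13  →  {$0:0, $1:1, $2:1, $3:14, $4:0, $5:15}
[2] bne  $4, $3, L5  →  {$0:0, $1:1, $2:1, $3:14, $4:0, $5:15}  ⟨branch taken⟩
[3] add  $1, $4, $3  →  {$0:0, $1:14, $2:1, $3:14, $4:0, $5:15}
[5] slti  $0, $1, 7  →  {$0:0, $1:14, $2:1, $3:14, $4:0, $5:15}
[6] or   $4, $3, $3  →  {$0:0, $1:14, $2:1, $3:14, $4:14, $5:15}

14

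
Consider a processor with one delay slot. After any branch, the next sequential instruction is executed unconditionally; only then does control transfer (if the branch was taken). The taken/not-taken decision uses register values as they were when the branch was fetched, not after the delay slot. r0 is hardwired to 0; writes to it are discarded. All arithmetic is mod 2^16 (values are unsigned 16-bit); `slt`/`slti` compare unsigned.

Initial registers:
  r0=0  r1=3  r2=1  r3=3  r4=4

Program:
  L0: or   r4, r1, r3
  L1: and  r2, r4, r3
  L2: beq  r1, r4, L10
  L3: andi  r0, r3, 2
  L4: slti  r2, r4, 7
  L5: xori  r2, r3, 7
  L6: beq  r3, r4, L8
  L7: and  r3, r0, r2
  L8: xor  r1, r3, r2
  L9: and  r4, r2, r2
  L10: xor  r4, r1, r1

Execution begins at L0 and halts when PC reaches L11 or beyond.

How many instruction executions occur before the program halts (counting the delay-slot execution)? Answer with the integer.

5

PC=0  or   r4, r1, r3        | r0=0 r1=3 r2=1 r3=3 r4=3
PC=1  and  r2, r4, r3        | r0=0 r1=3 r2=3 r3=3 r4=3
PC=2  beq  r1, r4, L10       | r0=0 r1=3 r2=3 r3=3 r4=3  [TAKEN]
PC=3  andi  r0, r3, 2        | r0=0 r1=3 r2=3 r3=3 r4=3
PC=10 xor  r4, r1, r1        | r0=0 r1=3 r2=3 r3=3 r4=0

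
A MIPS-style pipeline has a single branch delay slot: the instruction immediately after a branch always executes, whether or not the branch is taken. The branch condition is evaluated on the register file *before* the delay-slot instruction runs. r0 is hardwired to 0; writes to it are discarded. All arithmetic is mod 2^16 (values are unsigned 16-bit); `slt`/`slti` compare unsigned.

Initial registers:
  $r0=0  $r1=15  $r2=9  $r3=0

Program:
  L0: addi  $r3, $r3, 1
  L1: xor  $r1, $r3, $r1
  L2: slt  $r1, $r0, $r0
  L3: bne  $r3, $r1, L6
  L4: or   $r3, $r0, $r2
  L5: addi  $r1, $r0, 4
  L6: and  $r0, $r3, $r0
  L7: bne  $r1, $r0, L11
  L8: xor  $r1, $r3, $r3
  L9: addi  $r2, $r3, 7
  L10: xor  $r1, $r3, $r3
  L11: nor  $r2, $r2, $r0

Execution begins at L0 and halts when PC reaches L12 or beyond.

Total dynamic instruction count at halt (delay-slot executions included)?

  step pc=0: addi  $r3, $r3, 1  regs=(0,15,9,1)
  step pc=1: xor  $r1, $r3, $r1  regs=(0,14,9,1)
  step pc=2: slt  $r1, $r0, $r0  regs=(0,0,9,1)
  step pc=3: bne  $r3, $r1, L6  cond=T  regs=(0,0,9,1)
  step pc=4: or   $r3, $r0, $r2  regs=(0,0,9,9)
  step pc=6: and  $r0, $r3, $r0  regs=(0,0,9,9)
  step pc=7: bne  $r1, $r0, L11  cond=F  regs=(0,0,9,9)
  step pc=8: xor  $r1, $r3, $r3  regs=(0,0,9,9)
  step pc=9: addi  $r2, $r3, 7  regs=(0,0,16,9)
  step pc=10: xor  $r1, $r3, $r3  regs=(0,0,16,9)
  step pc=11: nor  $r2, $r2, $r0  regs=(0,0,65519,9)

11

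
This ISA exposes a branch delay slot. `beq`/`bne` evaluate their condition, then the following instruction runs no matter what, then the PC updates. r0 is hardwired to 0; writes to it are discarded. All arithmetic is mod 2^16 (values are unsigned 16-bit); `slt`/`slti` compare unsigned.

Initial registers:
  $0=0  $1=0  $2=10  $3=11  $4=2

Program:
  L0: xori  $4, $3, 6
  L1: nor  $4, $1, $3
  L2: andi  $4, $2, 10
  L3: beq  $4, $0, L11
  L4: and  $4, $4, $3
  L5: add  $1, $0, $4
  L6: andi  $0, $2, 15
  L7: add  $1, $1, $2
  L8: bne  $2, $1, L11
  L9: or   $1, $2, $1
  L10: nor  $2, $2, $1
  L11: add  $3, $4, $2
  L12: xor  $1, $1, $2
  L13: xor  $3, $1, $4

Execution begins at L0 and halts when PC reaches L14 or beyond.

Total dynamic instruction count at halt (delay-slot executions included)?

13

[0] xori  $4, $3, 6  →  {$0:0, $1:0, $2:10, $3:11, $4:13}
[1] nor  $4, $1, $3  →  {$0:0, $1:0, $2:10, $3:11, $4:65524}
[2] andi  $4, $2, 10  →  {$0:0, $1:0, $2:10, $3:11, $4:10}
[3] beq  $4, $0, L11  →  {$0:0, $1:0, $2:10, $3:11, $4:10}  ⟨branch fallthrough⟩
[4] and  $4, $4, $3  →  {$0:0, $1:0, $2:10, $3:11, $4:10}
[5] add  $1, $0, $4  →  {$0:0, $1:10, $2:10, $3:11, $4:10}
[6] andi  $0, $2, 15  →  {$0:0, $1:10, $2:10, $3:11, $4:10}
[7] add  $1, $1, $2  →  {$0:0, $1:20, $2:10, $3:11, $4:10}
[8] bne  $2, $1, L11  →  {$0:0, $1:20, $2:10, $3:11, $4:10}  ⟨branch taken⟩
[9] or   $1, $2, $1  →  {$0:0, $1:30, $2:10, $3:11, $4:10}
[11] add  $3, $4, $2  →  {$0:0, $1:30, $2:10, $3:20, $4:10}
[12] xor  $1, $1, $2  →  {$0:0, $1:20, $2:10, $3:20, $4:10}
[13] xor  $3, $1, $4  →  {$0:0, $1:20, $2:10, $3:30, $4:10}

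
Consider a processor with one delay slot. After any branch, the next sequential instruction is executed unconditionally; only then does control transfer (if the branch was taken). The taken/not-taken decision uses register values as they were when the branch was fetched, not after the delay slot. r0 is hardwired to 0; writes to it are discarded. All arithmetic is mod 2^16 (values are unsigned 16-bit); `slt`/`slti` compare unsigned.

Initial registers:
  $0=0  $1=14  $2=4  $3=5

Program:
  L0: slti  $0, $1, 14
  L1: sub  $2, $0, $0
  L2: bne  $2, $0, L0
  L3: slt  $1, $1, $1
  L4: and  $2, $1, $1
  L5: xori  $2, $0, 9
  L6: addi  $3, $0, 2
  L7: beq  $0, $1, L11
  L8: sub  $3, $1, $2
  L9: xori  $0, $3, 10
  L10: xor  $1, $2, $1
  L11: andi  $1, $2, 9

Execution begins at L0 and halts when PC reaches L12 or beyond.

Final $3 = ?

65527

#0 slti  $0, $1, 14 ; 0/14/4/5
#1 sub  $2, $0, $0 ; 0/14/0/5
#2 bne  $2, $0, L0 ; 0/14/0/5 ; →fallthru
#3 slt  $1, $1, $1 ; 0/0/0/5
#4 and  $2, $1, $1 ; 0/0/0/5
#5 xori  $2, $0, 9 ; 0/0/9/5
#6 addi  $3, $0, 2 ; 0/0/9/2
#7 beq  $0, $1, L11 ; 0/0/9/2 ; →target
#8 sub  $3, $1, $2 ; 0/0/9/65527
#11 andi  $1, $2, 9 ; 0/9/9/65527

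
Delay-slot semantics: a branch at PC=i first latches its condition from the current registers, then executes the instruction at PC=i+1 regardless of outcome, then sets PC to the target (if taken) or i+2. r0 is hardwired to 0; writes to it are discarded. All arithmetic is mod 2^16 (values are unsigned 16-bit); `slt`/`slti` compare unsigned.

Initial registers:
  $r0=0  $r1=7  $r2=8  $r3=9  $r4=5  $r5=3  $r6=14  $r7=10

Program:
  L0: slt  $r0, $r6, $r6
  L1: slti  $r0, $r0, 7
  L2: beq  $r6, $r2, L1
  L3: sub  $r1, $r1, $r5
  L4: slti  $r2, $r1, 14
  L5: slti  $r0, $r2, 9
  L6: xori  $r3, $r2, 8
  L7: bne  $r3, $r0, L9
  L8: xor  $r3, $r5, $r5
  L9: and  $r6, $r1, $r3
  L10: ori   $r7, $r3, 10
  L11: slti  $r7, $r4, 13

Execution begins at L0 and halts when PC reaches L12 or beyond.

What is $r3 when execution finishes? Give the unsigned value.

#0 slt  $r0, $r6, $r6 ; 0/7/8/9/5/3/14/10
#1 slti  $r0, $r0, 7 ; 0/7/8/9/5/3/14/10
#2 beq  $r6, $r2, L1 ; 0/7/8/9/5/3/14/10 ; →fallthru
#3 sub  $r1, $r1, $r5 ; 0/4/8/9/5/3/14/10
#4 slti  $r2, $r1, 14 ; 0/4/1/9/5/3/14/10
#5 slti  $r0, $r2, 9 ; 0/4/1/9/5/3/14/10
#6 xori  $r3, $r2, 8 ; 0/4/1/9/5/3/14/10
#7 bne  $r3, $r0, L9 ; 0/4/1/9/5/3/14/10 ; →target
#8 xor  $r3, $r5, $r5 ; 0/4/1/0/5/3/14/10
#9 and  $r6, $r1, $r3 ; 0/4/1/0/5/3/0/10
#10 ori   $r7, $r3, 10 ; 0/4/1/0/5/3/0/10
#11 slti  $r7, $r4, 13 ; 0/4/1/0/5/3/0/1

0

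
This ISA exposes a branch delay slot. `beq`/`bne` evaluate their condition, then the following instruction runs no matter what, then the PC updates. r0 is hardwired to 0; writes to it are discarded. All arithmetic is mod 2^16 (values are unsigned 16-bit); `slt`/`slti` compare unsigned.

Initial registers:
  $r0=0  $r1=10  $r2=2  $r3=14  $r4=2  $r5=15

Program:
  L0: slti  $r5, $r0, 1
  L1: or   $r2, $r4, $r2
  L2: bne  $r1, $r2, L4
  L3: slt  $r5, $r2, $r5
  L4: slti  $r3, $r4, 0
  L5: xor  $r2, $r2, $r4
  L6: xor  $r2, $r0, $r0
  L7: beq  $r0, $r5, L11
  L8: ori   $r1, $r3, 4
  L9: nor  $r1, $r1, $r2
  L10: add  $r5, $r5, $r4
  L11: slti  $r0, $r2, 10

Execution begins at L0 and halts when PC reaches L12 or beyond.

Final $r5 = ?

  step pc=0: slti  $r5, $r0, 1  regs=(0,10,2,14,2,1)
  step pc=1: or   $r2, $r4, $r2  regs=(0,10,2,14,2,1)
  step pc=2: bne  $r1, $r2, L4  cond=T  regs=(0,10,2,14,2,1)
  step pc=3: slt  $r5, $r2, $r5  regs=(0,10,2,14,2,0)
  step pc=4: slti  $r3, $r4, 0  regs=(0,10,2,0,2,0)
  step pc=5: xor  $r2, $r2, $r4  regs=(0,10,0,0,2,0)
  step pc=6: xor  $r2, $r0, $r0  regs=(0,10,0,0,2,0)
  step pc=7: beq  $r0, $r5, L11  cond=T  regs=(0,10,0,0,2,0)
  step pc=8: ori   $r1, $r3, 4  regs=(0,4,0,0,2,0)
  step pc=11: slti  $r0, $r2, 10  regs=(0,4,0,0,2,0)

0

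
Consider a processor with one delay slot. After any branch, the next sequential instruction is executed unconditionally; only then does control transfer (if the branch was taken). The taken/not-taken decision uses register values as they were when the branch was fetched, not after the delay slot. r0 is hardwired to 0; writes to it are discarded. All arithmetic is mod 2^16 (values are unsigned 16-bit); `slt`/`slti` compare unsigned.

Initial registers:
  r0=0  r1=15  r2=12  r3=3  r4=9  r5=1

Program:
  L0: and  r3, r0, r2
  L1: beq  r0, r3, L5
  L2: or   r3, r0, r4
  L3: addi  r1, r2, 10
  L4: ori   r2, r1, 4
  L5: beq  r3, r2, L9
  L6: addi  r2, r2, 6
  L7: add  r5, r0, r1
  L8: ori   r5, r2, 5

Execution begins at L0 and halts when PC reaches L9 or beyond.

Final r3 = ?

9

#0 and  r3, r0, r2 ; 0/15/12/0/9/1
#1 beq  r0, r3, L5 ; 0/15/12/0/9/1 ; →target
#2 or   r3, r0, r4 ; 0/15/12/9/9/1
#5 beq  r3, r2, L9 ; 0/15/12/9/9/1 ; →fallthru
#6 addi  r2, r2, 6 ; 0/15/18/9/9/1
#7 add  r5, r0, r1 ; 0/15/18/9/9/15
#8 ori   r5, r2, 5 ; 0/15/18/9/9/23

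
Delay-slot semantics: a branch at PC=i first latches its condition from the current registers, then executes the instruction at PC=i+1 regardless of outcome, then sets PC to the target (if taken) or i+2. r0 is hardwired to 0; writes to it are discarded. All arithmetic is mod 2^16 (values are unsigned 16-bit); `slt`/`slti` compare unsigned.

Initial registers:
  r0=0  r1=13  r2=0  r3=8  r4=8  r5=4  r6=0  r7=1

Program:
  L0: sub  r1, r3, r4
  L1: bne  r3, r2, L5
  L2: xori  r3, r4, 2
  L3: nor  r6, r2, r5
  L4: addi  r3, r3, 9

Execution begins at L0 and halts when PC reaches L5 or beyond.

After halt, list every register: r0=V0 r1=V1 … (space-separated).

  step pc=0: sub  r1, r3, r4  regs=(0,0,0,8,8,4,0,1)
  step pc=1: bne  r3, r2, L5  cond=T  regs=(0,0,0,8,8,4,0,1)
  step pc=2: xori  r3, r4, 2  regs=(0,0,0,10,8,4,0,1)

r0=0 r1=0 r2=0 r3=10 r4=8 r5=4 r6=0 r7=1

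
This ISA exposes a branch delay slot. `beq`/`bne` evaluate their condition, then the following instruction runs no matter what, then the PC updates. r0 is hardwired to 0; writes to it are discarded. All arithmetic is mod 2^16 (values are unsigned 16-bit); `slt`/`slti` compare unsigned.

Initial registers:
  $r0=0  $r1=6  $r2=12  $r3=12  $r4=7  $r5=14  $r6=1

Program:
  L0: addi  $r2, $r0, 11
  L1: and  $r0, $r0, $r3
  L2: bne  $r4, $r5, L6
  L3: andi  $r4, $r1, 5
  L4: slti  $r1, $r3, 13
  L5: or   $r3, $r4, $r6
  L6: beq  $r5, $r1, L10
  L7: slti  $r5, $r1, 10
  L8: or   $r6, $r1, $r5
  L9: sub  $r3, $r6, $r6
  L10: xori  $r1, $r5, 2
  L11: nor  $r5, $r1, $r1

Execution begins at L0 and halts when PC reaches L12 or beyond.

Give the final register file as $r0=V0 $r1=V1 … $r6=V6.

$r0=0 $r1=3 $r2=11 $r3=0 $r4=4 $r5=65532 $r6=7

#0 addi  $r2, $r0, 11 ; 0/6/11/12/7/14/1
#1 and  $r0, $r0, $r3 ; 0/6/11/12/7/14/1
#2 bne  $r4, $r5, L6 ; 0/6/11/12/7/14/1 ; →target
#3 andi  $r4, $r1, 5 ; 0/6/11/12/4/14/1
#6 beq  $r5, $r1, L10 ; 0/6/11/12/4/14/1 ; →fallthru
#7 slti  $r5, $r1, 10 ; 0/6/11/12/4/1/1
#8 or   $r6, $r1, $r5 ; 0/6/11/12/4/1/7
#9 sub  $r3, $r6, $r6 ; 0/6/11/0/4/1/7
#10 xori  $r1, $r5, 2 ; 0/3/11/0/4/1/7
#11 nor  $r5, $r1, $r1 ; 0/3/11/0/4/65532/7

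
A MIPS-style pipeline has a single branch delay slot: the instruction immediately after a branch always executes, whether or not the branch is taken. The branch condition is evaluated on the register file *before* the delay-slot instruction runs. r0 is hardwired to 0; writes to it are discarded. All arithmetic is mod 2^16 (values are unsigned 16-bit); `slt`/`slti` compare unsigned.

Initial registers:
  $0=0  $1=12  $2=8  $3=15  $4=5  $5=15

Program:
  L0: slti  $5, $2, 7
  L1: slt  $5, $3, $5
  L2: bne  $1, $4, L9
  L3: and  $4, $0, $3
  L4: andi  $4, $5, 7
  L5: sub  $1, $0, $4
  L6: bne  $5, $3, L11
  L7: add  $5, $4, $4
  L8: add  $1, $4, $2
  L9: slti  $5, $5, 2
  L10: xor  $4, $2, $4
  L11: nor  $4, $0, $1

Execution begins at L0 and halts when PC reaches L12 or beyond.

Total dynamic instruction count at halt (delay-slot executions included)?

7

  step pc=0: slti  $5, $2, 7  regs=(0,12,8,15,5,0)
  step pc=1: slt  $5, $3, $5  regs=(0,12,8,15,5,0)
  step pc=2: bne  $1, $4, L9  cond=T  regs=(0,12,8,15,5,0)
  step pc=3: and  $4, $0, $3  regs=(0,12,8,15,0,0)
  step pc=9: slti  $5, $5, 2  regs=(0,12,8,15,0,1)
  step pc=10: xor  $4, $2, $4  regs=(0,12,8,15,8,1)
  step pc=11: nor  $4, $0, $1  regs=(0,12,8,15,65523,1)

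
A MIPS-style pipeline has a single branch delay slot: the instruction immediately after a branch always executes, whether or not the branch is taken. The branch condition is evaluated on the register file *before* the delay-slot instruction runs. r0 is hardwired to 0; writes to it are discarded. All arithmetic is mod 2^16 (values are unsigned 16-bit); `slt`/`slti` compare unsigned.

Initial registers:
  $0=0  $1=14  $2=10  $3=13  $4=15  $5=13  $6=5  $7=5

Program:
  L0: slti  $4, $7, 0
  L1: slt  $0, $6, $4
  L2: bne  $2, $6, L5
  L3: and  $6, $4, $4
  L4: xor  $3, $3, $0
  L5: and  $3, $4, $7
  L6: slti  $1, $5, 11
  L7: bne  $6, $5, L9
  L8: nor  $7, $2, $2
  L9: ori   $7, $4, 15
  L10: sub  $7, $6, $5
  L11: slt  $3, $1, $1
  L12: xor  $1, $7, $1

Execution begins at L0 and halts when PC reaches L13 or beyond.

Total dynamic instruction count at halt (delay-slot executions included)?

  step pc=0: slti  $4, $7, 0  regs=(0,14,10,13,0,13,5,5)
  step pc=1: slt  $0, $6, $4  regs=(0,14,10,13,0,13,5,5)
  step pc=2: bne  $2, $6, L5  cond=T  regs=(0,14,10,13,0,13,5,5)
  step pc=3: and  $6, $4, $4  regs=(0,14,10,13,0,13,0,5)
  step pc=5: and  $3, $4, $7  regs=(0,14,10,0,0,13,0,5)
  step pc=6: slti  $1, $5, 11  regs=(0,0,10,0,0,13,0,5)
  step pc=7: bne  $6, $5, L9  cond=T  regs=(0,0,10,0,0,13,0,5)
  step pc=8: nor  $7, $2, $2  regs=(0,0,10,0,0,13,0,65525)
  step pc=9: ori   $7, $4, 15  regs=(0,0,10,0,0,13,0,15)
  step pc=10: sub  $7, $6, $5  regs=(0,0,10,0,0,13,0,65523)
  step pc=11: slt  $3, $1, $1  regs=(0,0,10,0,0,13,0,65523)
  step pc=12: xor  $1, $7, $1  regs=(0,65523,10,0,0,13,0,65523)

12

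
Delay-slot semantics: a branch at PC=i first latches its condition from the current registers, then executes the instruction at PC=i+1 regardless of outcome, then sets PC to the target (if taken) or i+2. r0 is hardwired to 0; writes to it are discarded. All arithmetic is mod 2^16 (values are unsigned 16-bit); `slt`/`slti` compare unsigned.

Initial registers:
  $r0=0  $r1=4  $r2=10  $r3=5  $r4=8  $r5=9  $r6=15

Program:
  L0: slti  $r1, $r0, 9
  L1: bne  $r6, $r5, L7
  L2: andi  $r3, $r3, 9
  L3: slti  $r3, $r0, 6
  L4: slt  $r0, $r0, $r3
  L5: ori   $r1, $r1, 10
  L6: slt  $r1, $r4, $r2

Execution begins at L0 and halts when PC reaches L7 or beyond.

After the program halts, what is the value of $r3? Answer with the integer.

1

PC=0  slti  $r1, $r0, 9      | $r0=0 $r1=1 $r2=10 $r3=5 $r4=8 $r5=9 $r6=15
PC=1  bne  $r6, $r5, L7      | $r0=0 $r1=1 $r2=10 $r3=5 $r4=8 $r5=9 $r6=15  [TAKEN]
PC=2  andi  $r3, $r3, 9      | $r0=0 $r1=1 $r2=10 $r3=1 $r4=8 $r5=9 $r6=15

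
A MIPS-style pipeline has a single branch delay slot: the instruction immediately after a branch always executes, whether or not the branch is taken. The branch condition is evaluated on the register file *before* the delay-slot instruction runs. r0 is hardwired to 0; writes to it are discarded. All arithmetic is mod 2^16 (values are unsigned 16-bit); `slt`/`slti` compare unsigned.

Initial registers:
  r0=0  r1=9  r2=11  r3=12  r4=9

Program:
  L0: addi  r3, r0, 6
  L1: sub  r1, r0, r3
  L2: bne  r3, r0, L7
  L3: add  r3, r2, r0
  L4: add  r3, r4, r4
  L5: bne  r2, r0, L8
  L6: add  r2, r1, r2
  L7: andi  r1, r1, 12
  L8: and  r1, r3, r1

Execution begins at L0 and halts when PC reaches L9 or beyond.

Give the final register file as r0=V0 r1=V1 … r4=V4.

PC=0  addi  r3, r0, 6        | r0=0 r1=9 r2=11 r3=6 r4=9
PC=1  sub  r1, r0, r3        | r0=0 r1=65530 r2=11 r3=6 r4=9
PC=2  bne  r3, r0, L7        | r0=0 r1=65530 r2=11 r3=6 r4=9  [TAKEN]
PC=3  add  r3, r2, r0        | r0=0 r1=65530 r2=11 r3=11 r4=9
PC=7  andi  r1, r1, 12       | r0=0 r1=8 r2=11 r3=11 r4=9
PC=8  and  r1, r3, r1        | r0=0 r1=8 r2=11 r3=11 r4=9

r0=0 r1=8 r2=11 r3=11 r4=9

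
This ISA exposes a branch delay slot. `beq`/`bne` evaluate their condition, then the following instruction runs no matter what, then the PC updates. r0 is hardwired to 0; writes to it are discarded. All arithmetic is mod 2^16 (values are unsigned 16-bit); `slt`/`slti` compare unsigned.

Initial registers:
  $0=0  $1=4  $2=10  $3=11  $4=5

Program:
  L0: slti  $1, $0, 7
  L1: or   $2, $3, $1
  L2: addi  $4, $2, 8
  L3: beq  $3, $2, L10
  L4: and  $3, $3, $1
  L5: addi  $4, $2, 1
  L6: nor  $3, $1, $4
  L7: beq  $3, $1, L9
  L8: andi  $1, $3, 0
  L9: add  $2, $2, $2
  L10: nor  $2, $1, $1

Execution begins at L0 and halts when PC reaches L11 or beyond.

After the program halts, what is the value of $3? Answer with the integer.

1

  step pc=0: slti  $1, $0, 7  regs=(0,1,10,11,5)
  step pc=1: or   $2, $3, $1  regs=(0,1,11,11,5)
  step pc=2: addi  $4, $2, 8  regs=(0,1,11,11,19)
  step pc=3: beq  $3, $2, L10  cond=T  regs=(0,1,11,11,19)
  step pc=4: and  $3, $3, $1  regs=(0,1,11,1,19)
  step pc=10: nor  $2, $1, $1  regs=(0,1,65534,1,19)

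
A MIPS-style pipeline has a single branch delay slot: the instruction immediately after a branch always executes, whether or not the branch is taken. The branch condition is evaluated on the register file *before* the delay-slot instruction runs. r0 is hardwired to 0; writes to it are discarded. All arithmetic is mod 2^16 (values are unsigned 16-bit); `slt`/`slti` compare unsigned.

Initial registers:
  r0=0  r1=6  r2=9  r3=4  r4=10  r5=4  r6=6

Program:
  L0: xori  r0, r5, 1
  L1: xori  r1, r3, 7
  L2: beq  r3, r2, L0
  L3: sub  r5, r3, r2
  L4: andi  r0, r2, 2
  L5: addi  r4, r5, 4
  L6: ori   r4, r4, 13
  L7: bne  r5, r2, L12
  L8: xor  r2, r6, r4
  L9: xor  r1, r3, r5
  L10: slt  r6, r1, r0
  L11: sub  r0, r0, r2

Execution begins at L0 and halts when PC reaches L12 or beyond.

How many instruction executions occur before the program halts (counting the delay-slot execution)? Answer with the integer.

  step pc=0: xori  r0, r5, 1  regs=(0,6,9,4,10,4,6)
  step pc=1: xori  r1, r3, 7  regs=(0,3,9,4,10,4,6)
  step pc=2: beq  r3, r2, L0  cond=F  regs=(0,3,9,4,10,4,6)
  step pc=3: sub  r5, r3, r2  regs=(0,3,9,4,10,65531,6)
  step pc=4: andi  r0, r2, 2  regs=(0,3,9,4,10,65531,6)
  step pc=5: addi  r4, r5, 4  regs=(0,3,9,4,65535,65531,6)
  step pc=6: ori   r4, r4, 13  regs=(0,3,9,4,65535,65531,6)
  step pc=7: bne  r5, r2, L12  cond=T  regs=(0,3,9,4,65535,65531,6)
  step pc=8: xor  r2, r6, r4  regs=(0,3,65529,4,65535,65531,6)

9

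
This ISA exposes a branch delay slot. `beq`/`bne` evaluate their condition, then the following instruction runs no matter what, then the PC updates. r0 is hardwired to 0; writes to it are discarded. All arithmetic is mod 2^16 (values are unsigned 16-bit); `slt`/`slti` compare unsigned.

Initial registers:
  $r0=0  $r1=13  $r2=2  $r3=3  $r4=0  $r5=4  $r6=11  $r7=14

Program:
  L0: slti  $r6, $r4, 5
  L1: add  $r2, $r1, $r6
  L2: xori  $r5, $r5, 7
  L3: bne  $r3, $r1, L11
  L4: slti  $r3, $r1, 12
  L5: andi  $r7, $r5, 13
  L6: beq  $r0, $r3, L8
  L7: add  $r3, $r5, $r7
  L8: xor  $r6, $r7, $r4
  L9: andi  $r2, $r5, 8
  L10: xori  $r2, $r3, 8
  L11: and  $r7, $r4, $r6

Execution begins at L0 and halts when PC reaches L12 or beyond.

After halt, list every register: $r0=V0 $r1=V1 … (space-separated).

[0] slti  $r6, $r4, 5  →  {$r0:0, $r1:13, $r2:2, $r3:3, $r4:0, $r5:4, $r6:1, $r7:14}
[1] add  $r2, $r1, $r6  →  {$r0:0, $r1:13, $r2:14, $r3:3, $r4:0, $r5:4, $r6:1, $r7:14}
[2] xori  $r5, $r5, 7  →  {$r0:0, $r1:13, $r2:14, $r3:3, $r4:0, $r5:3, $r6:1, $r7:14}
[3] bne  $r3, $r1, L11  →  {$r0:0, $r1:13, $r2:14, $r3:3, $r4:0, $r5:3, $r6:1, $r7:14}  ⟨branch taken⟩
[4] slti  $r3, $r1, 12  →  {$r0:0, $r1:13, $r2:14, $r3:0, $r4:0, $r5:3, $r6:1, $r7:14}
[11] and  $r7, $r4, $r6  →  {$r0:0, $r1:13, $r2:14, $r3:0, $r4:0, $r5:3, $r6:1, $r7:0}

$r0=0 $r1=13 $r2=14 $r3=0 $r4=0 $r5=3 $r6=1 $r7=0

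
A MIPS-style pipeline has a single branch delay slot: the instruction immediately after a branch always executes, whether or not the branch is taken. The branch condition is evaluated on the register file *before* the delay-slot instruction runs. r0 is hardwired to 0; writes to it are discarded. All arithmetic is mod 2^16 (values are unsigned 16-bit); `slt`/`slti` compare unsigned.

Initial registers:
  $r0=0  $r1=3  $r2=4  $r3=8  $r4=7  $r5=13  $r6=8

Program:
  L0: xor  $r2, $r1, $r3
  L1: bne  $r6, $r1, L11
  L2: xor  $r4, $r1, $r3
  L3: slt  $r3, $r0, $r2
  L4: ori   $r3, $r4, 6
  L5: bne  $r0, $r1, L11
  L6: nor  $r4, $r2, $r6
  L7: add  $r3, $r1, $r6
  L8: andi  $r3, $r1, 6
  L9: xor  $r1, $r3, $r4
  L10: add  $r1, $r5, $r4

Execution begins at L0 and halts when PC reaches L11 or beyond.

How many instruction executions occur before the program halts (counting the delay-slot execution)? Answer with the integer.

3

  step pc=0: xor  $r2, $r1, $r3  regs=(0,3,11,8,7,13,8)
  step pc=1: bne  $r6, $r1, L11  cond=T  regs=(0,3,11,8,7,13,8)
  step pc=2: xor  $r4, $r1, $r3  regs=(0,3,11,8,11,13,8)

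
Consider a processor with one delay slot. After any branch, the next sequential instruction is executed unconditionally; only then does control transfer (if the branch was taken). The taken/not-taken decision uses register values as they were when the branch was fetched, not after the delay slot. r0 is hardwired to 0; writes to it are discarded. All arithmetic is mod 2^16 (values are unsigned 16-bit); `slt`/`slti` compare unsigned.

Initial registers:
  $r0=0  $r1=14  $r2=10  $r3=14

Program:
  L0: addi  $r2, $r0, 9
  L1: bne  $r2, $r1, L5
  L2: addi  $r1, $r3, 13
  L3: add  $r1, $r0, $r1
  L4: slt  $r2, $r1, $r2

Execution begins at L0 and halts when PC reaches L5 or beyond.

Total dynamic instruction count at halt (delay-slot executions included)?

[0] addi  $r2, $r0, 9  →  {$r0:0, $r1:14, $r2:9, $r3:14}
[1] bne  $r2, $r1, L5  →  {$r0:0, $r1:14, $r2:9, $r3:14}  ⟨branch taken⟩
[2] addi  $r1, $r3, 13  →  {$r0:0, $r1:27, $r2:9, $r3:14}

3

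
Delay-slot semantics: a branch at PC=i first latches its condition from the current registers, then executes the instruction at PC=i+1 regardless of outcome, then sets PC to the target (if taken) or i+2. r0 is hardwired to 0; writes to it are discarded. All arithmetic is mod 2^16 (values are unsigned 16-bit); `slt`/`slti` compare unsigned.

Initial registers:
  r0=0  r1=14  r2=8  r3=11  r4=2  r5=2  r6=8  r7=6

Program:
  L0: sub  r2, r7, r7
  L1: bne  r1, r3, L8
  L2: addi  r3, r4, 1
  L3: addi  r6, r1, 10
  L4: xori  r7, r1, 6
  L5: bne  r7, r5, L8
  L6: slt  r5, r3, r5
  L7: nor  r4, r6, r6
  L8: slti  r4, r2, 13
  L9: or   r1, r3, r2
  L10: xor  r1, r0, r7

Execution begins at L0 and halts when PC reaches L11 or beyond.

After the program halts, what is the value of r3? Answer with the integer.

[0] sub  r2, r7, r7  →  {r0:0, r1:14, r2:0, r3:11, r4:2, r5:2, r6:8, r7:6}
[1] bne  r1, r3, L8  →  {r0:0, r1:14, r2:0, r3:11, r4:2, r5:2, r6:8, r7:6}  ⟨branch taken⟩
[2] addi  r3, r4, 1  →  {r0:0, r1:14, r2:0, r3:3, r4:2, r5:2, r6:8, r7:6}
[8] slti  r4, r2, 13  →  {r0:0, r1:14, r2:0, r3:3, r4:1, r5:2, r6:8, r7:6}
[9] or   r1, r3, r2  →  {r0:0, r1:3, r2:0, r3:3, r4:1, r5:2, r6:8, r7:6}
[10] xor  r1, r0, r7  →  {r0:0, r1:6, r2:0, r3:3, r4:1, r5:2, r6:8, r7:6}

3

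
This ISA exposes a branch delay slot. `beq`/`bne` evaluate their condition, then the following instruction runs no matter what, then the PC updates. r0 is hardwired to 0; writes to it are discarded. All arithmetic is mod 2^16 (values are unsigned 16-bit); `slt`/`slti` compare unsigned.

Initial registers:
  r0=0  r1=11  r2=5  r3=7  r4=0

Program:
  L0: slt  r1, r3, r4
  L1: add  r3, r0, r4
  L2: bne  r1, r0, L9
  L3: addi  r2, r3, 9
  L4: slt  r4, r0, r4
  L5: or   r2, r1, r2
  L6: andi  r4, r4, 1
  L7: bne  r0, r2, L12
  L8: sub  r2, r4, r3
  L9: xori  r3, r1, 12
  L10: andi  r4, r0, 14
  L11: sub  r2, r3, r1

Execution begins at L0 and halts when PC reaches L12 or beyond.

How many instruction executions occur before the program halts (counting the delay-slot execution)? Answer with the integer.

PC=0  slt  r1, r3, r4        | r0=0 r1=0 r2=5 r3=7 r4=0
PC=1  add  r3, r0, r4        | r0=0 r1=0 r2=5 r3=0 r4=0
PC=2  bne  r1, r0, L9        | r0=0 r1=0 r2=5 r3=0 r4=0  [not taken]
PC=3  addi  r2, r3, 9        | r0=0 r1=0 r2=9 r3=0 r4=0
PC=4  slt  r4, r0, r4        | r0=0 r1=0 r2=9 r3=0 r4=0
PC=5  or   r2, r1, r2        | r0=0 r1=0 r2=9 r3=0 r4=0
PC=6  andi  r4, r4, 1        | r0=0 r1=0 r2=9 r3=0 r4=0
PC=7  bne  r0, r2, L12       | r0=0 r1=0 r2=9 r3=0 r4=0  [TAKEN]
PC=8  sub  r2, r4, r3        | r0=0 r1=0 r2=0 r3=0 r4=0

9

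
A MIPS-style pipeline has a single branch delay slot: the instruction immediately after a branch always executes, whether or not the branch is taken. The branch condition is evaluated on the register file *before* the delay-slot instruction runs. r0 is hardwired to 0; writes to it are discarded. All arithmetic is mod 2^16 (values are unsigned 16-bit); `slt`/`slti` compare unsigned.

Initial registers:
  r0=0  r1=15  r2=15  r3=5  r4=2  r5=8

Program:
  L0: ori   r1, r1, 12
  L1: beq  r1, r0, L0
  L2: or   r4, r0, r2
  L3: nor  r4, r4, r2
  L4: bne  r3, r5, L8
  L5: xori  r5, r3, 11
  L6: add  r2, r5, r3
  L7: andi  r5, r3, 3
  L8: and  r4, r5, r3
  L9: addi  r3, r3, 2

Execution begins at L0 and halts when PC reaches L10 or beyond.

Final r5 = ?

PC=0  ori   r1, r1, 12       | r0=0 r1=15 r2=15 r3=5 r4=2 r5=8
PC=1  beq  r1, r0, L0        | r0=0 r1=15 r2=15 r3=5 r4=2 r5=8  [not taken]
PC=2  or   r4, r0, r2        | r0=0 r1=15 r2=15 r3=5 r4=15 r5=8
PC=3  nor  r4, r4, r2        | r0=0 r1=15 r2=15 r3=5 r4=65520 r5=8
PC=4  bne  r3, r5, L8        | r0=0 r1=15 r2=15 r3=5 r4=65520 r5=8  [TAKEN]
PC=5  xori  r5, r3, 11       | r0=0 r1=15 r2=15 r3=5 r4=65520 r5=14
PC=8  and  r4, r5, r3        | r0=0 r1=15 r2=15 r3=5 r4=4 r5=14
PC=9  addi  r3, r3, 2        | r0=0 r1=15 r2=15 r3=7 r4=4 r5=14

14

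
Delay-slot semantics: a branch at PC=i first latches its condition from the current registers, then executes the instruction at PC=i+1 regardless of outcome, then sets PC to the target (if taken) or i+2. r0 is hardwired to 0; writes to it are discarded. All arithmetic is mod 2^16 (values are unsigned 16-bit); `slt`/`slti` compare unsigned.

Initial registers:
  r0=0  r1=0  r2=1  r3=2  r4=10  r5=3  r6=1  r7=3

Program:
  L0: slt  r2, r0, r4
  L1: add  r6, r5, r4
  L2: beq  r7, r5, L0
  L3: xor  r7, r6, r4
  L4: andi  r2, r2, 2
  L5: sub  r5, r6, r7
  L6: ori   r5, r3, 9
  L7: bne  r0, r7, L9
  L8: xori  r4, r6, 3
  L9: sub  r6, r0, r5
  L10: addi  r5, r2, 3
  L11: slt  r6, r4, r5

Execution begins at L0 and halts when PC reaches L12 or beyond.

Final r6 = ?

#0 slt  r2, r0, r4 ; 0/0/1/2/10/3/1/3
#1 add  r6, r5, r4 ; 0/0/1/2/10/3/13/3
#2 beq  r7, r5, L0 ; 0/0/1/2/10/3/13/3 ; →target
#3 xor  r7, r6, r4 ; 0/0/1/2/10/3/13/7
#0 slt  r2, r0, r4 ; 0/0/1/2/10/3/13/7
#1 add  r6, r5, r4 ; 0/0/1/2/10/3/13/7
#2 beq  r7, r5, L0 ; 0/0/1/2/10/3/13/7 ; →fallthru
#3 xor  r7, r6, r4 ; 0/0/1/2/10/3/13/7
#4 andi  r2, r2, 2 ; 0/0/0/2/10/3/13/7
#5 sub  r5, r6, r7 ; 0/0/0/2/10/6/13/7
#6 ori   r5, r3, 9 ; 0/0/0/2/10/11/13/7
#7 bne  r0, r7, L9 ; 0/0/0/2/10/11/13/7 ; →target
#8 xori  r4, r6, 3 ; 0/0/0/2/14/11/13/7
#9 sub  r6, r0, r5 ; 0/0/0/2/14/11/65525/7
#10 addi  r5, r2, 3 ; 0/0/0/2/14/3/65525/7
#11 slt  r6, r4, r5 ; 0/0/0/2/14/3/0/7

0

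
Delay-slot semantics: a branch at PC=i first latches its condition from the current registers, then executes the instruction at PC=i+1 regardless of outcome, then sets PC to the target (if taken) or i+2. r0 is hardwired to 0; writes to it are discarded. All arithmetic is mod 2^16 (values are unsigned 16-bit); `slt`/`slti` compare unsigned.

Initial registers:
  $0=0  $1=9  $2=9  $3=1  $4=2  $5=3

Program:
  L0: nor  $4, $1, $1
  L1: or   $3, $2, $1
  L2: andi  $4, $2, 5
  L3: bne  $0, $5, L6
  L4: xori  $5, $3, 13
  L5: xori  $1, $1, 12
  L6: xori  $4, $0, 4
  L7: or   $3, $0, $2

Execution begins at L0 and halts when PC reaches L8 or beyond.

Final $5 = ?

4

PC=0  nor  $4, $1, $1        | $0=0 $1=9 $2=9 $3=1 $4=65526 $5=3
PC=1  or   $3, $2, $1        | $0=0 $1=9 $2=9 $3=9 $4=65526 $5=3
PC=2  andi  $4, $2, 5        | $0=0 $1=9 $2=9 $3=9 $4=1 $5=3
PC=3  bne  $0, $5, L6        | $0=0 $1=9 $2=9 $3=9 $4=1 $5=3  [TAKEN]
PC=4  xori  $5, $3, 13       | $0=0 $1=9 $2=9 $3=9 $4=1 $5=4
PC=6  xori  $4, $0, 4        | $0=0 $1=9 $2=9 $3=9 $4=4 $5=4
PC=7  or   $3, $0, $2        | $0=0 $1=9 $2=9 $3=9 $4=4 $5=4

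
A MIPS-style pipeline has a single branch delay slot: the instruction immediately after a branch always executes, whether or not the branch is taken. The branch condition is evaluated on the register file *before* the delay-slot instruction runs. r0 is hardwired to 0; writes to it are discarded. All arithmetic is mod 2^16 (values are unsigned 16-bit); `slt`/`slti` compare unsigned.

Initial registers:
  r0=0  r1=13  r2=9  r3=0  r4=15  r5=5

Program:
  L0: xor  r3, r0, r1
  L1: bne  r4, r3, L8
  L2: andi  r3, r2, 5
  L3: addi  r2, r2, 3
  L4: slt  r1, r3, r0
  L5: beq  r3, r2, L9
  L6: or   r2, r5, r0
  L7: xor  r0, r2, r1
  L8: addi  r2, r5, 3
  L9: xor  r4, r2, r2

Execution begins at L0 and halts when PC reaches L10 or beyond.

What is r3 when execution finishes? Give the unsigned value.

  step pc=0: xor  r3, r0, r1  regs=(0,13,9,13,15,5)
  step pc=1: bne  r4, r3, L8  cond=T  regs=(0,13,9,13,15,5)
  step pc=2: andi  r3, r2, 5  regs=(0,13,9,1,15,5)
  step pc=8: addi  r2, r5, 3  regs=(0,13,8,1,15,5)
  step pc=9: xor  r4, r2, r2  regs=(0,13,8,1,0,5)

1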